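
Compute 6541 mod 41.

22

6541 = 159·41 + 22, so 6541 ≡ 22 (mod 41).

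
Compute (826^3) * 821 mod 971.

329

(826)^3 ≡ 315 (mod 971)
315 * 821 = 258615 ≡ 329 (mod 971)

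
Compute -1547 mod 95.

68

-1547 = -17×95 + 68, so -1547 ≡ 68 (mod 95).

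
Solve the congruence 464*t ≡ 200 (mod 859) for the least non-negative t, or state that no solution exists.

gcd(464, 859) = 1, so a unique solution mod 859 exists.
464⁻¹ ≡ 498 (mod 859).
t ≡ 498*200 ≡ 815 (mod 859).

815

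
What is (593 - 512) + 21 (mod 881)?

593 - 512 = 81
81 + 21 = 102

102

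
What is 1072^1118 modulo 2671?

1670

1118 in binary is 10001011110, i.e. 1118 = 1024 + 64 + 16 + 8 + 4 + 2.
1072^1 ≡ 1072 (mod 2671)
1072^2 ≡ 1072^2 = 1149184 ≡ 654 (mod 2671)
1072^4 ≡ 654^2 = 427716 ≡ 356 (mod 2671)
1072^8 ≡ 356^2 = 126736 ≡ 1199 (mod 2671)
1072^16 ≡ 1199^2 = 1437601 ≡ 603 (mod 2671)
1072^32 ≡ 603^2 = 363609 ≡ 353 (mod 2671)
1072^64 ≡ 353^2 = 124609 ≡ 1743 (mod 2671)
1072^128 ≡ 1743^2 = 3038049 ≡ 1122 (mod 2671)
1072^256 ≡ 1122^2 = 1258884 ≡ 843 (mod 2671)
1072^512 ≡ 843^2 = 710649 ≡ 163 (mod 2671)
1072^1024 ≡ 163^2 = 26569 ≡ 2530 (mod 2671)
1072^1118 = 1072^1024 * 1072^64 * 1072^16 * 1072^8 * 1072^4 * 1072^2 ≡ 2530 * 1743 * 603 * 1199 * 356 * 654 (mod 2671).
Accumulate the product:
2530 * 1743 = 4409790 ≡ 2640
2640 * 603 = 1591920 ≡ 4
4 * 1199 = 4796 ≡ 2125
2125 * 356 = 756500 ≡ 607
607 * 654 = 396978 ≡ 1670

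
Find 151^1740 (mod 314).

Using repeated squaring:
1740 in binary is 11011001100, i.e. 1740 = 1024 + 512 + 128 + 64 + 8 + 4.
151^1 ≡ 151 (mod 314)
151^2 ≡ 151^2 = 22801 ≡ 193 (mod 314)
151^4 ≡ 193^2 = 37249 ≡ 197 (mod 314)
151^8 ≡ 197^2 = 38809 ≡ 187 (mod 314)
151^16 ≡ 187^2 = 34969 ≡ 115 (mod 314)
151^32 ≡ 115^2 = 13225 ≡ 37 (mod 314)
151^64 ≡ 37^2 = 1369 ≡ 113 (mod 314)
151^128 ≡ 113^2 = 12769 ≡ 209 (mod 314)
151^256 ≡ 209^2 = 43681 ≡ 35 (mod 314)
151^512 ≡ 35^2 = 1225 ≡ 283 (mod 314)
151^1024 ≡ 283^2 = 80089 ≡ 19 (mod 314)
151^1740 = 151^1024 × 151^512 × 151^128 × 151^64 × 151^8 × 151^4 ≡ 19 × 283 × 209 × 113 × 187 × 197 (mod 314).
Accumulate the product:
19 × 283 = 5377 ≡ 39
39 × 209 = 8151 ≡ 301
301 × 113 = 34013 ≡ 101
101 × 187 = 18887 ≡ 47
47 × 197 = 9259 ≡ 153

153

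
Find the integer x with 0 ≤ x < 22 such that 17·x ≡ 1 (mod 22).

22 = 1·17 + 5
17 = 3·5 + 2
5 = 2·2 + 1
2 = 2·1 + 0
gcd(17, 22) = 1, so the inverse exists.
Back-substitute for 1:
1 = 1·5 − 2·2
  = −2·17 + 7·5
  = 7·22 − 9·17
So 17⁻¹ ≡ −9 ≡ 13 (mod 22).

13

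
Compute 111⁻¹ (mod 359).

207

359 = 3*111 + 26
111 = 4*26 + 7
26 = 3*7 + 5
7 = 1*5 + 2
5 = 2*2 + 1
2 = 2*1 + 0
gcd(111, 359) = 1, so the inverse exists.
Back-substitute for 1:
1 = 1*5 − 2*2
  = −2*7 + 3*5
  = 3*26 − 11*7
  = −11*111 + 47*26
  = 47*359 − 152*111
So 111⁻¹ ≡ −152 ≡ 207 (mod 359).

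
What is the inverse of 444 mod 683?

683 = 1·444 + 239
444 = 1·239 + 205
239 = 1·205 + 34
205 = 6·34 + 1
34 = 34·1 + 0
gcd(444, 683) = 1, so the inverse exists.
Bézout: 1 = −13·683 + 20·444.
So 444⁻¹ ≡ 20 (mod 683).

20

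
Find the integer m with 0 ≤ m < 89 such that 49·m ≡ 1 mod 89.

20

Run the extended Euclidean algorithm:
89 = 1·49 + 40
49 = 1·40 + 9
40 = 4·9 + 4
9 = 2·4 + 1
4 = 4·1 + 0
gcd(49, 89) = 1, so the inverse exists.
Bézout: 1 = −11·89 + 20·49.
So 49⁻¹ ≡ 20 (mod 89).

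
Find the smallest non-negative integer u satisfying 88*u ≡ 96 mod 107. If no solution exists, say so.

40

gcd(88, 107) = 1, so a unique solution mod 107 exists.
88⁻¹ ≡ 45 (mod 107).
u ≡ 45*96 ≡ 40 (mod 107).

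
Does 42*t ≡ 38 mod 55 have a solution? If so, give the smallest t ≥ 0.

14

gcd(42, 55) = 1, so a unique solution mod 55 exists.
42⁻¹ ≡ 38 (mod 55).
t ≡ 38*38 ≡ 14 (mod 55).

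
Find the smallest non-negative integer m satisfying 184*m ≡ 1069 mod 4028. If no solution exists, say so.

no solution

gcd(184, 4028) = 4, and 4 does not divide 1069.
So the congruence has no solution.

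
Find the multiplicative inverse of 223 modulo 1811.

1811 = 8·223 + 27
223 = 8·27 + 7
27 = 3·7 + 6
7 = 1·6 + 1
6 = 6·1 + 0
gcd(223, 1811) = 1, so the inverse exists.
Bézout: 1 = −33·1811 + 268·223.
So 223⁻¹ ≡ 268 (mod 1811).

268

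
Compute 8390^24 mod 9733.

5628

By square-and-multiply:
24 in binary is 11000, i.e. 24 = 16 + 8.
8390^1 ≡ 8390 (mod 9733)
8390^2 ≡ 8390^2 = 70392100 ≡ 3044 (mod 9733)
8390^4 ≡ 3044^2 = 9265936 ≡ 120 (mod 9733)
8390^8 ≡ 120^2 = 14400 ≡ 4667 (mod 9733)
8390^16 ≡ 4667^2 = 21780889 ≡ 8168 (mod 9733)
8390^24 = 8390^16 * 8390^8 ≡ 8168 * 4667 (mod 9733).
8168 * 4667 = 38120056 ≡ 5628 (mod 9733).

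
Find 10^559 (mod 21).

10

10^1 ≡ 10 (mod 21)
10^2 ≡ 10^2 = 100 ≡ 16 (mod 21)
10^4 ≡ 16^2 = 256 ≡ 4 (mod 21)
10^8 ≡ 4^2 = 16 (mod 21)
10^16 ≡ 16^2 = 256 ≡ 4 (mod 21)
10^32 ≡ 4^2 = 16 (mod 21)
10^64 ≡ 16^2 = 256 ≡ 4 (mod 21)
10^128 ≡ 4^2 = 16 (mod 21)
10^256 ≡ 16^2 = 256 ≡ 4 (mod 21)
10^512 ≡ 4^2 = 16 (mod 21)
10^559 = 10^512 * 10^32 * 10^8 * 10^4 * 10^2 * 10^1 ≡ 16 * 16 * 16 * 4 * 16 * 10 (mod 21).
Accumulate the product:
16 * 16 = 256 ≡ 4
4 * 16 = 64 ≡ 1
1 * 4 = 4
4 * 16 = 64 ≡ 1
1 * 10 = 10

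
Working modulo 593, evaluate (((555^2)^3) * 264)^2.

(555)^2 ≡ 258 (mod 593)
(258)^3 ≡ 232 (mod 593)
232 * 264 = 61248 ≡ 169 (mod 593)
(169)^2 ≡ 97 (mod 593)

97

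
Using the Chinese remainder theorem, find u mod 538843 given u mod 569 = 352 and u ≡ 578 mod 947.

430516

569⁻¹ mod 947: 569·238 ≡ 1 (mod 947), so 569⁻¹ ≡ 238.
u = 352 + 569·((578 − 352)·238 mod 947) = 352 + 569·756 = 430516.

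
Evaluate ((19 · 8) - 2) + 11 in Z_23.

0

19 · 8 = 152 ≡ 14 (mod 23)
14 - 2 = 12
12 + 11 = 23 ≡ 0 (mod 23)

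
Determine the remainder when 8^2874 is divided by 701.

568

Compute successive squares:
8^1 ≡ 8 (mod 701)
8^2 ≡ 8^2 = 64 (mod 701)
8^4 ≡ 64^2 = 4096 ≡ 591 (mod 701)
8^8 ≡ 591^2 = 349281 ≡ 183 (mod 701)
8^16 ≡ 183^2 = 33489 ≡ 542 (mod 701)
8^32 ≡ 542^2 = 293764 ≡ 45 (mod 701)
8^64 ≡ 45^2 = 2025 ≡ 623 (mod 701)
8^128 ≡ 623^2 = 388129 ≡ 476 (mod 701)
8^256 ≡ 476^2 = 226576 ≡ 153 (mod 701)
8^512 ≡ 153^2 = 23409 ≡ 276 (mod 701)
8^1024 ≡ 276^2 = 76176 ≡ 468 (mod 701)
8^2048 ≡ 468^2 = 219024 ≡ 312 (mod 701)
8^2874 = 8^2048 × 8^512 × 8^256 × 8^32 × 8^16 × 8^8 × 8^2 ≡ 312 × 276 × 153 × 45 × 542 × 183 × 64 (mod 701).
Accumulate the product:
312 × 276 = 86112 ≡ 590
590 × 153 = 90270 ≡ 542
542 × 45 = 24390 ≡ 556
556 × 542 = 301352 ≡ 623
623 × 183 = 114009 ≡ 447
447 × 64 = 28608 ≡ 568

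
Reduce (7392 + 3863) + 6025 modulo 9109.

8171

7392 + 3863 = 11255 ≡ 2146 (mod 9109)
2146 + 6025 = 8171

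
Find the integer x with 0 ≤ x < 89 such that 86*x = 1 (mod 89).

59

Run the extended Euclidean algorithm:
89 = 1×86 + 3
86 = 28×3 + 2
3 = 1×2 + 1
2 = 2×1 + 0
gcd(86, 89) = 1, so the inverse exists.
Bézout: 1 = 29×89 − 30×86.
So 86⁻¹ ≡ −30 ≡ 59 (mod 89).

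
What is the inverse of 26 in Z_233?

Apply the Euclidean algorithm and back-substitute:
233 = 8·26 + 25
26 = 1·25 + 1
25 = 25·1 + 0
gcd(26, 233) = 1, so the inverse exists.
Bézout: 1 = −1·233 + 9·26.
So 26⁻¹ ≡ 9 (mod 233).

9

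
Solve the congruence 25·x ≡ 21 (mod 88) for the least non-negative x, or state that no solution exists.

gcd(25, 88) = 1, so a unique solution mod 88 exists.
25⁻¹ ≡ 81 (mod 88).
x ≡ 81·21 ≡ 29 (mod 88).

29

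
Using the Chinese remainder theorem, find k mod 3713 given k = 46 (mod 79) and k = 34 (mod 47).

79⁻¹ mod 47: 79·25 ≡ 1 (mod 47), so 79⁻¹ ≡ 25.
k = 46 + 79·((34 − 46)·25 mod 47) = 46 + 79·29 = 2337.
Check: 2337 mod 79 = 46, 2337 mod 47 = 34. ✓

2337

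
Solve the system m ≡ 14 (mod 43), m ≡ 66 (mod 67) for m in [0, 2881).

401

43⁻¹ mod 67: 43*53 ≡ 1 (mod 67), so 43⁻¹ ≡ 53.
m = 14 + 43*((66 − 14)*53 mod 67) = 14 + 43*9 = 401.
Check: 401 mod 43 = 14, 401 mod 67 = 66. ✓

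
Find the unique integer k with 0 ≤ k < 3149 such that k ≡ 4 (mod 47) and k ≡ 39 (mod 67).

47⁻¹ mod 67: 47×10 ≡ 1 (mod 67), so 47⁻¹ ≡ 10.
k = 4 + 47×((39 − 4)×10 mod 67) = 4 + 47×15 = 709.
Check: 709 mod 47 = 4, 709 mod 67 = 39. ✓

709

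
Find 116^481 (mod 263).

110

481 in binary is 111100001, i.e. 481 = 256 + 128 + 64 + 32 + 1.
116^1 ≡ 116 (mod 263)
116^2 ≡ 116^2 = 13456 ≡ 43 (mod 263)
116^4 ≡ 43^2 = 1849 ≡ 8 (mod 263)
116^8 ≡ 8^2 = 64 (mod 263)
116^16 ≡ 64^2 = 4096 ≡ 151 (mod 263)
116^32 ≡ 151^2 = 22801 ≡ 183 (mod 263)
116^64 ≡ 183^2 = 33489 ≡ 88 (mod 263)
116^128 ≡ 88^2 = 7744 ≡ 117 (mod 263)
116^256 ≡ 117^2 = 13689 ≡ 13 (mod 263)
116^481 = 116^256 · 116^128 · 116^64 · 116^32 · 116^1 ≡ 13 · 117 · 88 · 183 · 116 (mod 263).
Accumulate the product:
13 · 117 = 1521 ≡ 206
206 · 88 = 18128 ≡ 244
244 · 183 = 44652 ≡ 205
205 · 116 = 23780 ≡ 110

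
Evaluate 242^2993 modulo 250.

162

Using repeated squaring:
2993 in binary is 101110110001, i.e. 2993 = 2048 + 512 + 256 + 128 + 32 + 16 + 1.
242^1 ≡ 242 (mod 250)
242^2 ≡ 242^2 = 58564 ≡ 64 (mod 250)
242^4 ≡ 64^2 = 4096 ≡ 96 (mod 250)
242^8 ≡ 96^2 = 9216 ≡ 216 (mod 250)
242^16 ≡ 216^2 = 46656 ≡ 156 (mod 250)
242^32 ≡ 156^2 = 24336 ≡ 86 (mod 250)
242^64 ≡ 86^2 = 7396 ≡ 146 (mod 250)
242^128 ≡ 146^2 = 21316 ≡ 66 (mod 250)
242^256 ≡ 66^2 = 4356 ≡ 106 (mod 250)
242^512 ≡ 106^2 = 11236 ≡ 236 (mod 250)
242^1024 ≡ 236^2 = 55696 ≡ 196 (mod 250)
242^2048 ≡ 196^2 = 38416 ≡ 166 (mod 250)
242^2993 = 242^2048 · 242^512 · 242^256 · 242^128 · 242^32 · 242^16 · 242^1 ≡ 166 · 236 · 106 · 66 · 86 · 156 · 242 (mod 250).
Accumulate the product:
166 · 236 = 39176 ≡ 176
176 · 106 = 18656 ≡ 156
156 · 66 = 10296 ≡ 46
46 · 86 = 3956 ≡ 206
206 · 156 = 32136 ≡ 136
136 · 242 = 32912 ≡ 162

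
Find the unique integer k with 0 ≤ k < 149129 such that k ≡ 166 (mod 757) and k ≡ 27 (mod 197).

119015

757⁻¹ mod 197: 757*108 ≡ 1 (mod 197), so 757⁻¹ ≡ 108.
k = 166 + 757*((27 − 166)*108 mod 197) = 166 + 757*157 = 119015.
Check: 119015 mod 757 = 166, 119015 mod 197 = 27. ✓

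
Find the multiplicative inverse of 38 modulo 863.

By the extended Euclidean algorithm:
863 = 22×38 + 27
38 = 1×27 + 11
27 = 2×11 + 5
11 = 2×5 + 1
5 = 5×1 + 0
gcd(38, 863) = 1, so the inverse exists.
Back-substitute for 1:
1 = 1×11 − 2×5
  = −2×27 + 5×11
  = 5×38 − 7×27
  = −7×863 + 159×38
So 38⁻¹ ≡ 159 (mod 863).

159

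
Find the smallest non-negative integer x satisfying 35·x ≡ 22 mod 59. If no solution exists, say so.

gcd(35, 59) = 1, so a unique solution mod 59 exists.
35⁻¹ ≡ 27 (mod 59).
x ≡ 27·22 ≡ 4 (mod 59).

4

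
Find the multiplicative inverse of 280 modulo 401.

Run the extended Euclidean algorithm:
401 = 1×280 + 121
280 = 2×121 + 38
121 = 3×38 + 7
38 = 5×7 + 3
7 = 2×3 + 1
3 = 3×1 + 0
gcd(280, 401) = 1, so the inverse exists.
Bézout: 1 = 81×401 − 116×280.
So 280⁻¹ ≡ −116 ≡ 285 (mod 401).

285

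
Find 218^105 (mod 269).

105 in binary is 1101001, i.e. 105 = 64 + 32 + 8 + 1.
218^1 ≡ 218 (mod 269)
218^2 ≡ 218^2 = 47524 ≡ 180 (mod 269)
218^4 ≡ 180^2 = 32400 ≡ 120 (mod 269)
218^8 ≡ 120^2 = 14400 ≡ 143 (mod 269)
218^16 ≡ 143^2 = 20449 ≡ 5 (mod 269)
218^32 ≡ 5^2 = 25 (mod 269)
218^64 ≡ 25^2 = 625 ≡ 87 (mod 269)
218^105 = 218^64 · 218^32 · 218^8 · 218^1 ≡ 87 · 25 · 143 · 218 (mod 269).
Accumulate the product:
87 · 25 = 2175 ≡ 23
23 · 143 = 3289 ≡ 61
61 · 218 = 13298 ≡ 117

117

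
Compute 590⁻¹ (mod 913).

701

913 = 1·590 + 323
590 = 1·323 + 267
323 = 1·267 + 56
267 = 4·56 + 43
56 = 1·43 + 13
43 = 3·13 + 4
13 = 3·4 + 1
4 = 4·1 + 0
gcd(590, 913) = 1, so the inverse exists.
Back-substitute for 1:
1 = 1·13 − 3·4
  = −3·43 + 10·13
  = 10·56 − 13·43
  = −13·267 + 62·56
  = 62·323 − 75·267
  = −75·590 + 137·323
  = 137·913 − 212·590
So 590⁻¹ ≡ −212 ≡ 701 (mod 913).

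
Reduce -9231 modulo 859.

218

-9231 = -11*859 + 218, so -9231 ≡ 218 (mod 859).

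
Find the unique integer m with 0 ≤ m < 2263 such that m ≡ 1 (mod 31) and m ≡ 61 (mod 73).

280

31⁻¹ mod 73: 31·33 ≡ 1 (mod 73), so 31⁻¹ ≡ 33.
m = 1 + 31·((61 − 1)·33 mod 73) = 1 + 31·9 = 280.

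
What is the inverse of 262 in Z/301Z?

54

301 = 1*262 + 39
262 = 6*39 + 28
39 = 1*28 + 11
28 = 2*11 + 6
11 = 1*6 + 5
6 = 1*5 + 1
5 = 5*1 + 0
gcd(262, 301) = 1, so the inverse exists.
Bézout: 1 = −47*301 + 54*262.
So 262⁻¹ ≡ 54 (mod 301).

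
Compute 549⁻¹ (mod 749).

558

By the extended Euclidean algorithm:
749 = 1*549 + 200
549 = 2*200 + 149
200 = 1*149 + 51
149 = 2*51 + 47
51 = 1*47 + 4
47 = 11*4 + 3
4 = 1*3 + 1
3 = 3*1 + 0
gcd(549, 749) = 1, so the inverse exists.
Back-substitute for 1:
1 = 1*4 − 1*3
  = −1*47 + 12*4
  = 12*51 − 13*47
  = −13*149 + 38*51
  = 38*200 − 51*149
  = −51*549 + 140*200
  = 140*749 − 191*549
So 549⁻¹ ≡ −191 ≡ 558 (mod 749).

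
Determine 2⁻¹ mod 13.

13 = 6*2 + 1
2 = 2*1 + 0
gcd(2, 13) = 1, so the inverse exists.
Bézout: 1 = 1*13 − 6*2.
So 2⁻¹ ≡ −6 ≡ 7 (mod 13).

7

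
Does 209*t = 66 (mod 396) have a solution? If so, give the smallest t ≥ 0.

6

gcd(209, 396) = 11, and 11 | 66, so solutions exist.
Divide through by 11: 19*t mod 36 = 6.
19⁻¹ ≡ 19 (mod 36).
t ≡ 19*6 ≡ 6 (mod 36).
The smallest non-negative solution is t = 6.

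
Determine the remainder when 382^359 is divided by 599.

55

Using repeated squaring:
359 in binary is 101100111, i.e. 359 = 256 + 64 + 32 + 4 + 2 + 1.
382^1 ≡ 382 (mod 599)
382^2 ≡ 382^2 = 145924 ≡ 367 (mod 599)
382^4 ≡ 367^2 = 134689 ≡ 513 (mod 599)
382^8 ≡ 513^2 = 263169 ≡ 208 (mod 599)
382^16 ≡ 208^2 = 43264 ≡ 136 (mod 599)
382^32 ≡ 136^2 = 18496 ≡ 526 (mod 599)
382^64 ≡ 526^2 = 276676 ≡ 537 (mod 599)
382^128 ≡ 537^2 = 288369 ≡ 250 (mod 599)
382^256 ≡ 250^2 = 62500 ≡ 204 (mod 599)
382^359 = 382^256 * 382^64 * 382^32 * 382^4 * 382^2 * 382^1 ≡ 204 * 537 * 526 * 513 * 367 * 382 (mod 599).
Accumulate the product:
204 * 537 = 109548 ≡ 530
530 * 526 = 278780 ≡ 245
245 * 513 = 125685 ≡ 494
494 * 367 = 181298 ≡ 400
400 * 382 = 152800 ≡ 55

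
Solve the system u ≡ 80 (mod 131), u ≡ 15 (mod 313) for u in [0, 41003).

38201

131⁻¹ mod 313: 131×270 ≡ 1 (mod 313), so 131⁻¹ ≡ 270.
u = 80 + 131×((15 − 80)×270 mod 313) = 80 + 131×291 = 38201.
Check: 38201 mod 131 = 80, 38201 mod 313 = 15. ✓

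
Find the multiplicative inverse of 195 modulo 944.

Run the extended Euclidean algorithm:
944 = 4·195 + 164
195 = 1·164 + 31
164 = 5·31 + 9
31 = 3·9 + 4
9 = 2·4 + 1
4 = 4·1 + 0
gcd(195, 944) = 1, so the inverse exists.
Back-substitute for 1:
1 = 1·9 − 2·4
  = −2·31 + 7·9
  = 7·164 − 37·31
  = −37·195 + 44·164
  = 44·944 − 213·195
So 195⁻¹ ≡ −213 ≡ 731 (mod 944).

731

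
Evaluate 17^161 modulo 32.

By square-and-multiply:
17^1 ≡ 17 (mod 32)
17^2 ≡ 17^2 = 289 ≡ 1 (mod 32)
17^4 ≡ 1^2 = 1 (mod 32)
17^8 ≡ 1^2 = 1 (mod 32)
17^16 ≡ 1^2 = 1 (mod 32)
17^32 ≡ 1^2 = 1 (mod 32)
17^64 ≡ 1^2 = 1 (mod 32)
17^128 ≡ 1^2 = 1 (mod 32)
17^161 = 17^128 · 17^32 · 17^1 ≡ 1 · 1 · 17 (mod 32).
Accumulate the product:
1 · 1 = 1
1 · 17 = 17

17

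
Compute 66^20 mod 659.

By square-and-multiply:
20 in binary is 10100, i.e. 20 = 16 + 4.
66^1 ≡ 66 (mod 659)
66^2 ≡ 66^2 = 4356 ≡ 402 (mod 659)
66^4 ≡ 402^2 = 161604 ≡ 149 (mod 659)
66^8 ≡ 149^2 = 22201 ≡ 454 (mod 659)
66^16 ≡ 454^2 = 206116 ≡ 508 (mod 659)
66^20 = 66^16 · 66^4 ≡ 508 · 149 (mod 659).
508 · 149 = 75692 ≡ 566 (mod 659).

566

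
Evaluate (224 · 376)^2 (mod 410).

224 · 376 = 84224 ≡ 174 (mod 410)
(174)^2 ≡ 346 (mod 410)

346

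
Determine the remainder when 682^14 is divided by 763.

14 in binary is 1110, i.e. 14 = 8 + 4 + 2.
682^1 ≡ 682 (mod 763)
682^2 ≡ 682^2 = 465124 ≡ 457 (mod 763)
682^4 ≡ 457^2 = 208849 ≡ 550 (mod 763)
682^8 ≡ 550^2 = 302500 ≡ 352 (mod 763)
682^14 = 682^8 × 682^4 × 682^2 ≡ 352 × 550 × 457 (mod 763).
Accumulate the product:
352 × 550 = 193600 ≡ 561
561 × 457 = 256377 ≡ 9

9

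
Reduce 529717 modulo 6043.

3976

529717 = 87·6043 + 3976, so 529717 ≡ 3976 (mod 6043).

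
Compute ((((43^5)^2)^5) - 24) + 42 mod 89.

(43)^5 ≡ 23 (mod 89)
(23)^2 ≡ 84 (mod 89)
(84)^5 ≡ 79 (mod 89)
79 - 24 = 55
55 + 42 = 97 ≡ 8 (mod 89)

8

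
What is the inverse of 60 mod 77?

9

By the extended Euclidean algorithm:
77 = 1·60 + 17
60 = 3·17 + 9
17 = 1·9 + 8
9 = 1·8 + 1
8 = 8·1 + 0
gcd(60, 77) = 1, so the inverse exists.
Back-substitute for 1:
1 = 1·9 − 1·8
  = −1·17 + 2·9
  = 2·60 − 7·17
  = −7·77 + 9·60
So 60⁻¹ ≡ 9 (mod 77).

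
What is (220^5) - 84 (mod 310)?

(220)^5 ≡ 150 (mod 310)
150 - 84 = 66

66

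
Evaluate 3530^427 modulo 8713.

Compute successive squares:
427 in binary is 110101011, i.e. 427 = 256 + 128 + 32 + 8 + 2 + 1.
3530^1 ≡ 3530 (mod 8713)
3530^2 ≡ 3530^2 = 12460900 ≡ 1310 (mod 8713)
3530^4 ≡ 1310^2 = 1716100 ≡ 8352 (mod 8713)
3530^8 ≡ 8352^2 = 69755904 ≡ 8339 (mod 8713)
3530^16 ≡ 8339^2 = 69538921 ≡ 468 (mod 8713)
3530^32 ≡ 468^2 = 219024 ≡ 1199 (mod 8713)
3530^64 ≡ 1199^2 = 1437601 ≡ 8669 (mod 8713)
3530^128 ≡ 8669^2 = 75151561 ≡ 1936 (mod 8713)
3530^256 ≡ 1936^2 = 3748096 ≡ 1506 (mod 8713)
3530^427 = 3530^256 · 3530^128 · 3530^32 · 3530^8 · 3530^2 · 3530^1 ≡ 1506 · 1936 · 1199 · 8339 · 1310 · 3530 (mod 8713).
Accumulate the product:
1506 · 1936 = 2915616 ≡ 5474
5474 · 1199 = 6563326 ≡ 2437
2437 · 8339 = 20322143 ≡ 3427
3427 · 1310 = 4489370 ≡ 2175
2175 · 3530 = 7677750 ≡ 1597

1597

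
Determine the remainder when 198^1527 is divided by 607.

242

By square-and-multiply:
198^1 ≡ 198 (mod 607)
198^2 ≡ 198^2 = 39204 ≡ 356 (mod 607)
198^4 ≡ 356^2 = 126736 ≡ 480 (mod 607)
198^8 ≡ 480^2 = 230400 ≡ 347 (mod 607)
198^16 ≡ 347^2 = 120409 ≡ 223 (mod 607)
198^32 ≡ 223^2 = 49729 ≡ 562 (mod 607)
198^64 ≡ 562^2 = 315844 ≡ 204 (mod 607)
198^128 ≡ 204^2 = 41616 ≡ 340 (mod 607)
198^256 ≡ 340^2 = 115600 ≡ 270 (mod 607)
198^512 ≡ 270^2 = 72900 ≡ 60 (mod 607)
198^1024 ≡ 60^2 = 3600 ≡ 565 (mod 607)
198^1527 = 198^1024 × 198^256 × 198^128 × 198^64 × 198^32 × 198^16 × 198^4 × 198^2 × 198^1 ≡ 565 × 270 × 340 × 204 × 562 × 223 × 480 × 356 × 198 (mod 607).
Accumulate the product:
565 × 270 = 152550 ≡ 193
193 × 340 = 65620 ≡ 64
64 × 204 = 13056 ≡ 309
309 × 562 = 173658 ≡ 56
56 × 223 = 12488 ≡ 348
348 × 480 = 167040 ≡ 115
115 × 356 = 40940 ≡ 271
271 × 198 = 53658 ≡ 242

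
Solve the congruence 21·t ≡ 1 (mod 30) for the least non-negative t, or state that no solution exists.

gcd(21, 30) = 3, and 3 does not divide 1.
So the congruence has no solution.

no solution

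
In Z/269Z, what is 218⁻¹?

58

269 = 1×218 + 51
218 = 4×51 + 14
51 = 3×14 + 9
14 = 1×9 + 5
9 = 1×5 + 4
5 = 1×4 + 1
4 = 4×1 + 0
gcd(218, 269) = 1, so the inverse exists.
Back-substitute for 1:
1 = 1×5 − 1×4
  = −1×9 + 2×5
  = 2×14 − 3×9
  = −3×51 + 11×14
  = 11×218 − 47×51
  = −47×269 + 58×218
So 218⁻¹ ≡ 58 (mod 269).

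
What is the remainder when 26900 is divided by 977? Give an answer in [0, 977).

521

26900 = 27×977 + 521, so 26900 ≡ 521 (mod 977).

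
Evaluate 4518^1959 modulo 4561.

2180

Using repeated squaring:
1959 in binary is 11110100111, i.e. 1959 = 1024 + 512 + 256 + 128 + 32 + 4 + 2 + 1.
4518^1 ≡ 4518 (mod 4561)
4518^2 ≡ 4518^2 = 20412324 ≡ 1849 (mod 4561)
4518^4 ≡ 1849^2 = 3418801 ≡ 2612 (mod 4561)
4518^8 ≡ 2612^2 = 6822544 ≡ 3849 (mod 4561)
4518^16 ≡ 3849^2 = 14814801 ≡ 673 (mod 4561)
4518^32 ≡ 673^2 = 452929 ≡ 1390 (mod 4561)
4518^64 ≡ 1390^2 = 1932100 ≡ 2797 (mod 4561)
4518^128 ≡ 2797^2 = 7823209 ≡ 1094 (mod 4561)
4518^256 ≡ 1094^2 = 1196836 ≡ 1854 (mod 4561)
4518^512 ≡ 1854^2 = 3437316 ≡ 2883 (mod 4561)
4518^1024 ≡ 2883^2 = 8311689 ≡ 1547 (mod 4561)
4518^1959 = 4518^1024 × 4518^512 × 4518^256 × 4518^128 × 4518^32 × 4518^4 × 4518^2 × 4518^1 ≡ 1547 × 2883 × 1854 × 1094 × 1390 × 2612 × 1849 × 4518 (mod 4561).
Accumulate the product:
1547 × 2883 = 4460001 ≡ 3904
3904 × 1854 = 7238016 ≡ 4270
4270 × 1094 = 4671380 ≡ 916
916 × 1390 = 1273240 ≡ 721
721 × 2612 = 1883252 ≡ 4120
4120 × 1849 = 7617880 ≡ 1010
1010 × 4518 = 4563180 ≡ 2180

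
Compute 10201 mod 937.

831

10201 = 10*937 + 831, so 10201 ≡ 831 (mod 937).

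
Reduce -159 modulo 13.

-159 = -13*13 + 10, so -159 ≡ 10 (mod 13).

10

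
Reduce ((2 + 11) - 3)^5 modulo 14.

12

2 + 11 = 13
13 - 3 = 10
(10)^5 ≡ 12 (mod 14)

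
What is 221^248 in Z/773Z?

248 in binary is 11111000, i.e. 248 = 128 + 64 + 32 + 16 + 8.
221^1 ≡ 221 (mod 773)
221^2 ≡ 221^2 = 48841 ≡ 142 (mod 773)
221^4 ≡ 142^2 = 20164 ≡ 66 (mod 773)
221^8 ≡ 66^2 = 4356 ≡ 491 (mod 773)
221^16 ≡ 491^2 = 241081 ≡ 678 (mod 773)
221^32 ≡ 678^2 = 459684 ≡ 522 (mod 773)
221^64 ≡ 522^2 = 272484 ≡ 388 (mod 773)
221^128 ≡ 388^2 = 150544 ≡ 582 (mod 773)
221^248 = 221^128 · 221^64 · 221^32 · 221^16 · 221^8 ≡ 582 · 388 · 522 · 678 · 491 (mod 773).
Accumulate the product:
582 · 388 = 225816 ≡ 100
100 · 522 = 52200 ≡ 409
409 · 678 = 277302 ≡ 568
568 · 491 = 278888 ≡ 608

608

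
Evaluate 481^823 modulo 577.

Using repeated squaring:
823 in binary is 1100110111, i.e. 823 = 512 + 256 + 32 + 16 + 4 + 2 + 1.
481^1 ≡ 481 (mod 577)
481^2 ≡ 481^2 = 231361 ≡ 561 (mod 577)
481^4 ≡ 561^2 = 314721 ≡ 256 (mod 577)
481^8 ≡ 256^2 = 65536 ≡ 335 (mod 577)
481^16 ≡ 335^2 = 112225 ≡ 287 (mod 577)
481^32 ≡ 287^2 = 82369 ≡ 435 (mod 577)
481^64 ≡ 435^2 = 189225 ≡ 546 (mod 577)
481^128 ≡ 546^2 = 298116 ≡ 384 (mod 577)
481^256 ≡ 384^2 = 147456 ≡ 321 (mod 577)
481^512 ≡ 321^2 = 103041 ≡ 335 (mod 577)
481^823 = 481^512 * 481^256 * 481^32 * 481^16 * 481^4 * 481^2 * 481^1 ≡ 335 * 321 * 435 * 287 * 256 * 561 * 481 (mod 577).
Accumulate the product:
335 * 321 = 107535 ≡ 213
213 * 435 = 92655 ≡ 335
335 * 287 = 96145 ≡ 363
363 * 256 = 92928 ≡ 31
31 * 561 = 17391 ≡ 81
81 * 481 = 38961 ≡ 302

302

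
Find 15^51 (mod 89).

51 in binary is 110011, i.e. 51 = 32 + 16 + 2 + 1.
15^1 ≡ 15 (mod 89)
15^2 ≡ 15^2 = 225 ≡ 47 (mod 89)
15^4 ≡ 47^2 = 2209 ≡ 73 (mod 89)
15^8 ≡ 73^2 = 5329 ≡ 78 (mod 89)
15^16 ≡ 78^2 = 6084 ≡ 32 (mod 89)
15^32 ≡ 32^2 = 1024 ≡ 45 (mod 89)
15^51 = 15^32 × 15^16 × 15^2 × 15^1 ≡ 45 × 32 × 47 × 15 (mod 89).
Accumulate the product:
45 × 32 = 1440 ≡ 16
16 × 47 = 752 ≡ 40
40 × 15 = 600 ≡ 66

66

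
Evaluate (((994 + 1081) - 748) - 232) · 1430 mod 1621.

1585

994 + 1081 = 2075 ≡ 454 (mod 1621)
454 - 748 = -294 ≡ 1327 (mod 1621)
1327 - 232 = 1095
1095 · 1430 = 1565850 ≡ 1585 (mod 1621)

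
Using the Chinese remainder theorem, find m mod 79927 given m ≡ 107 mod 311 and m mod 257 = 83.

71015

311⁻¹ mod 257: 311*119 ≡ 1 (mod 257), so 311⁻¹ ≡ 119.
m = 107 + 311*((83 − 107)*119 mod 257) = 107 + 311*228 = 71015.
Check: 71015 mod 311 = 107, 71015 mod 257 = 83. ✓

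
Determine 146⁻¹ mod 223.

139

223 = 1·146 + 77
146 = 1·77 + 69
77 = 1·69 + 8
69 = 8·8 + 5
8 = 1·5 + 3
5 = 1·3 + 2
3 = 1·2 + 1
2 = 2·1 + 0
gcd(146, 223) = 1, so the inverse exists.
Back-substitute for 1:
1 = 1·3 − 1·2
  = −1·5 + 2·3
  = 2·8 − 3·5
  = −3·69 + 26·8
  = 26·77 − 29·69
  = −29·146 + 55·77
  = 55·223 − 84·146
So 146⁻¹ ≡ −84 ≡ 139 (mod 223).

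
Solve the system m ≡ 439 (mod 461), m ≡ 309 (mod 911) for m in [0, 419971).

461⁻¹ mod 911: 461·83 ≡ 1 (mod 911), so 461⁻¹ ≡ 83.
m = 439 + 461·((309 − 439)·83 mod 911) = 439 + 461·142 = 65901.

65901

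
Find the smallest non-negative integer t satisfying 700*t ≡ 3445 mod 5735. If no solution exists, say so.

gcd(700, 5735) = 5, and 5 | 3445, so solutions exist.
Divide through by 5: 140*t ≡ 689 (mod 1147).
140⁻¹ ≡ 467 (mod 1147).
t ≡ 467*689 ≡ 603 (mod 1147).
The smallest non-negative solution is t = 603.

603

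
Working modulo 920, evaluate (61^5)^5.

661

(61)^5 ≡ 421 (mod 920)
(421)^5 ≡ 661 (mod 920)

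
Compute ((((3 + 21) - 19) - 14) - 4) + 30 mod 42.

17

3 + 21 = 24
24 - 19 = 5
5 - 14 = -9 ≡ 33 (mod 42)
33 - 4 = 29
29 + 30 = 59 ≡ 17 (mod 42)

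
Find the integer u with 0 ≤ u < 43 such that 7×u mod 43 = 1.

Run the extended Euclidean algorithm:
43 = 6×7 + 1
7 = 7×1 + 0
gcd(7, 43) = 1, so the inverse exists.
Back-substitute for 1:
1 = 1×43 − 6×7
So 7⁻¹ ≡ −6 ≡ 37 (mod 43).

37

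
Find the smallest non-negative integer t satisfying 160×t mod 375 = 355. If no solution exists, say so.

28

gcd(160, 375) = 5, and 5 | 355, so solutions exist.
Divide through by 5: 32×t ≡ 71 (mod 75).
32⁻¹ ≡ 68 (mod 75).
t ≡ 68×71 ≡ 28 (mod 75).
The smallest non-negative solution is t = 28.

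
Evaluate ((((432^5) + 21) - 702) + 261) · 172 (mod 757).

117

(432)^5 ≡ 117 (mod 757)
117 + 21 = 138
138 - 702 = -564 ≡ 193 (mod 757)
193 + 261 = 454
454 · 172 = 78088 ≡ 117 (mod 757)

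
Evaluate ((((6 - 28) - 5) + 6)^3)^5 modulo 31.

1

6 - 28 = -22 ≡ 9 (mod 31)
9 - 5 = 4
4 + 6 = 10
(10)^3 ≡ 8 (mod 31)
(8)^5 ≡ 1 (mod 31)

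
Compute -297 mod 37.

-297 = -9×37 + 36, so -297 ≡ 36 (mod 37).

36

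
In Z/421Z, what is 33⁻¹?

Run the extended Euclidean algorithm:
421 = 12*33 + 25
33 = 1*25 + 8
25 = 3*8 + 1
8 = 8*1 + 0
gcd(33, 421) = 1, so the inverse exists.
Bézout: 1 = 4*421 − 51*33.
So 33⁻¹ ≡ −51 ≡ 370 (mod 421).

370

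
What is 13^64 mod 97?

Compute successive squares:
13^1 ≡ 13 (mod 97)
13^2 ≡ 13^2 = 169 ≡ 72 (mod 97)
13^4 ≡ 72^2 = 5184 ≡ 43 (mod 97)
13^8 ≡ 43^2 = 1849 ≡ 6 (mod 97)
13^16 ≡ 6^2 = 36 (mod 97)
13^32 ≡ 36^2 = 1296 ≡ 35 (mod 97)
13^64 ≡ 35^2 = 1225 ≡ 61 (mod 97)
So 13^64 ≡ 61 (mod 97).

61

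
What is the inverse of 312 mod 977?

By the extended Euclidean algorithm:
977 = 3*312 + 41
312 = 7*41 + 25
41 = 1*25 + 16
25 = 1*16 + 9
16 = 1*9 + 7
9 = 1*7 + 2
7 = 3*2 + 1
2 = 2*1 + 0
gcd(312, 977) = 1, so the inverse exists.
Bézout: 1 = 137*977 − 429*312.
So 312⁻¹ ≡ −429 ≡ 548 (mod 977).

548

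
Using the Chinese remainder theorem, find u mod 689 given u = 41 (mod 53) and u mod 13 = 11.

53⁻¹ mod 13: 53*1 ≡ 1 (mod 13), so 53⁻¹ ≡ 1.
u = 41 + 53*((11 − 41)*1 mod 13) = 41 + 53*9 = 518.
Check: 518 mod 53 = 41, 518 mod 13 = 11. ✓

518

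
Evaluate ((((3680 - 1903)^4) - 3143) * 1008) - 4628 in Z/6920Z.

3680 - 1903 = 1777
(1777)^4 ≡ 1081 (mod 6920)
1081 - 3143 = -2062 ≡ 4858 (mod 6920)
4858 * 1008 = 4896864 ≡ 4424 (mod 6920)
4424 - 4628 = -204 ≡ 6716 (mod 6920)

6716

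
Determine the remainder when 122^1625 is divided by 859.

Compute successive squares:
1625 in binary is 11001011001, i.e. 1625 = 1024 + 512 + 64 + 16 + 8 + 1.
122^1 ≡ 122 (mod 859)
122^2 ≡ 122^2 = 14884 ≡ 281 (mod 859)
122^4 ≡ 281^2 = 78961 ≡ 792 (mod 859)
122^8 ≡ 792^2 = 627264 ≡ 194 (mod 859)
122^16 ≡ 194^2 = 37636 ≡ 699 (mod 859)
122^32 ≡ 699^2 = 488601 ≡ 689 (mod 859)
122^64 ≡ 689^2 = 474721 ≡ 553 (mod 859)
122^128 ≡ 553^2 = 305809 ≡ 5 (mod 859)
122^256 ≡ 5^2 = 25 (mod 859)
122^512 ≡ 25^2 = 625 (mod 859)
122^1024 ≡ 625^2 = 390625 ≡ 639 (mod 859)
122^1625 = 122^1024 * 122^512 * 122^64 * 122^16 * 122^8 * 122^1 ≡ 639 * 625 * 553 * 699 * 194 * 122 (mod 859).
Accumulate the product:
639 * 625 = 399375 ≡ 799
799 * 553 = 441847 ≡ 321
321 * 699 = 224379 ≡ 180
180 * 194 = 34920 ≡ 560
560 * 122 = 68320 ≡ 459

459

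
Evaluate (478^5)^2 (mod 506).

78

(478)^5 ≡ 210 (mod 506)
(210)^2 ≡ 78 (mod 506)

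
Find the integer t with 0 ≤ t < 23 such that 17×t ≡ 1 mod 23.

19

By the extended Euclidean algorithm:
23 = 1*17 + 6
17 = 2*6 + 5
6 = 1*5 + 1
5 = 5*1 + 0
gcd(17, 23) = 1, so the inverse exists.
Back-substitute for 1:
1 = 1*6 − 1*5
  = −1*17 + 3*6
  = 3*23 − 4*17
So 17⁻¹ ≡ −4 ≡ 19 (mod 23).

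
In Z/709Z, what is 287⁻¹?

709 = 2×287 + 135
287 = 2×135 + 17
135 = 7×17 + 16
17 = 1×16 + 1
16 = 16×1 + 0
gcd(287, 709) = 1, so the inverse exists.
Back-substitute for 1:
1 = 1×17 − 1×16
  = −1×135 + 8×17
  = 8×287 − 17×135
  = −17×709 + 42×287
So 287⁻¹ ≡ 42 (mod 709).

42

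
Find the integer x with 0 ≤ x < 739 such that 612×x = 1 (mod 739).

By the extended Euclidean algorithm:
739 = 1*612 + 127
612 = 4*127 + 104
127 = 1*104 + 23
104 = 4*23 + 12
23 = 1*12 + 11
12 = 1*11 + 1
11 = 11*1 + 0
gcd(612, 739) = 1, so the inverse exists.
Back-substitute for 1:
1 = 1*12 − 1*11
  = −1*23 + 2*12
  = 2*104 − 9*23
  = −9*127 + 11*104
  = 11*612 − 53*127
  = −53*739 + 64*612
So 612⁻¹ ≡ 64 (mod 739).

64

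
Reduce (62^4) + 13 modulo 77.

(62)^4 ≡ 36 (mod 77)
36 + 13 = 49

49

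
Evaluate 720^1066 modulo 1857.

1035

Compute successive squares:
1066 in binary is 10000101010, i.e. 1066 = 1024 + 32 + 8 + 2.
720^1 ≡ 720 (mod 1857)
720^2 ≡ 720^2 = 518400 ≡ 297 (mod 1857)
720^4 ≡ 297^2 = 88209 ≡ 930 (mod 1857)
720^8 ≡ 930^2 = 864900 ≡ 1395 (mod 1857)
720^16 ≡ 1395^2 = 1946025 ≡ 1746 (mod 1857)
720^32 ≡ 1746^2 = 3048516 ≡ 1179 (mod 1857)
720^64 ≡ 1179^2 = 1390041 ≡ 1005 (mod 1857)
720^128 ≡ 1005^2 = 1010025 ≡ 1674 (mod 1857)
720^256 ≡ 1674^2 = 2802276 ≡ 63 (mod 1857)
720^512 ≡ 63^2 = 3969 ≡ 255 (mod 1857)
720^1024 ≡ 255^2 = 65025 ≡ 30 (mod 1857)
720^1066 = 720^1024 * 720^32 * 720^8 * 720^2 ≡ 30 * 1179 * 1395 * 297 (mod 1857).
Accumulate the product:
30 * 1179 = 35370 ≡ 87
87 * 1395 = 121365 ≡ 660
660 * 297 = 196020 ≡ 1035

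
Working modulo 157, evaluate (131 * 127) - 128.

131 * 127 = 16637 ≡ 152 (mod 157)
152 - 128 = 24

24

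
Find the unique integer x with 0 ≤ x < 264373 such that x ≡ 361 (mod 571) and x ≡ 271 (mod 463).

220196

571⁻¹ mod 463: 571*433 ≡ 1 (mod 463), so 571⁻¹ ≡ 433.
x = 361 + 571*((271 − 361)*433 mod 463) = 361 + 571*385 = 220196.
Check: 220196 mod 571 = 361, 220196 mod 463 = 271. ✓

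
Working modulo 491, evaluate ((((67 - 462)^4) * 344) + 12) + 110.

67 - 462 = -395 ≡ 96 (mod 491)
(96)^4 ≡ 3 (mod 491)
3 * 344 = 1032 ≡ 50 (mod 491)
50 + 12 = 62
62 + 110 = 172

172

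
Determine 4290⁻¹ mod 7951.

7951 = 1*4290 + 3661
4290 = 1*3661 + 629
3661 = 5*629 + 516
629 = 1*516 + 113
516 = 4*113 + 64
113 = 1*64 + 49
64 = 1*49 + 15
49 = 3*15 + 4
15 = 3*4 + 3
4 = 1*3 + 1
3 = 3*1 + 0
gcd(4290, 7951) = 1, so the inverse exists.
Back-substitute for 1:
1 = 1*4 − 1*3
  = −1*15 + 4*4
  = 4*49 − 13*15
  = −13*64 + 17*49
  = 17*113 − 30*64
  = −30*516 + 137*113
  = 137*629 − 167*516
  = −167*3661 + 972*629
  = 972*4290 − 1139*3661
  = −1139*7951 + 2111*4290
So 4290⁻¹ ≡ 2111 (mod 7951).

2111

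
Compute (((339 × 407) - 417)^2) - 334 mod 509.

339 × 407 = 137973 ≡ 34 (mod 509)
34 - 417 = -383 ≡ 126 (mod 509)
(126)^2 ≡ 97 (mod 509)
97 - 334 = -237 ≡ 272 (mod 509)

272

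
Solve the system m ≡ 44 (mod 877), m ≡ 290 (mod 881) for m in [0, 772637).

877⁻¹ mod 881: 877×220 ≡ 1 (mod 881), so 877⁻¹ ≡ 220.
m = 44 + 877×((290 − 44)×220 mod 881) = 44 + 877×379 = 332427.

332427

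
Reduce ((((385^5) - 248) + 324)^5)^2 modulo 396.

1

(385)^5 ≡ 121 (mod 396)
121 - 248 = -127 ≡ 269 (mod 396)
269 + 324 = 593 ≡ 197 (mod 396)
(197)^5 ≡ 197 (mod 396)
(197)^2 ≡ 1 (mod 396)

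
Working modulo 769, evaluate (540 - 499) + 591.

632

540 - 499 = 41
41 + 591 = 632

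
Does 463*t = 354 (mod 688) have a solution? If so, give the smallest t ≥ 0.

gcd(463, 688) = 1, so a unique solution mod 688 exists.
463⁻¹ ≡ 159 (mod 688).
t ≡ 159*354 ≡ 558 (mod 688).

558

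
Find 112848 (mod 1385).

663

112848 = 81*1385 + 663, so 112848 ≡ 663 (mod 1385).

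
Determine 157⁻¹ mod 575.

293

Apply the Euclidean algorithm and back-substitute:
575 = 3*157 + 104
157 = 1*104 + 53
104 = 1*53 + 51
53 = 1*51 + 2
51 = 25*2 + 1
2 = 2*1 + 0
gcd(157, 575) = 1, so the inverse exists.
Back-substitute for 1:
1 = 1*51 − 25*2
  = −25*53 + 26*51
  = 26*104 − 51*53
  = −51*157 + 77*104
  = 77*575 − 282*157
So 157⁻¹ ≡ −282 ≡ 293 (mod 575).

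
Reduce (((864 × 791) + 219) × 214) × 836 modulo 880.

792

864 × 791 = 683424 ≡ 544 (mod 880)
544 + 219 = 763
763 × 214 = 163282 ≡ 482 (mod 880)
482 × 836 = 402952 ≡ 792 (mod 880)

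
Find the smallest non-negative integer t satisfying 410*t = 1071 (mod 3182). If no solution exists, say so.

no solution

gcd(410, 3182) = 2, and 2 does not divide 1071.
So the congruence has no solution.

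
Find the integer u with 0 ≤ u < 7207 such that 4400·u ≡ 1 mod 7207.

5990

7207 = 1*4400 + 2807
4400 = 1*2807 + 1593
2807 = 1*1593 + 1214
1593 = 1*1214 + 379
1214 = 3*379 + 77
379 = 4*77 + 71
77 = 1*71 + 6
71 = 11*6 + 5
6 = 1*5 + 1
5 = 5*1 + 0
gcd(4400, 7207) = 1, so the inverse exists.
Bézout: 1 = 743*7207 − 1217*4400.
So 4400⁻¹ ≡ −1217 ≡ 5990 (mod 7207).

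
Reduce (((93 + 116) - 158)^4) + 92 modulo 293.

93 + 116 = 209
209 - 158 = 51
(51)^4 ≡ 124 (mod 293)
124 + 92 = 216

216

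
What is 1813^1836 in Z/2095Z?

1291

Compute successive squares:
1836 in binary is 11100101100, i.e. 1836 = 1024 + 512 + 256 + 32 + 8 + 4.
1813^1 ≡ 1813 (mod 2095)
1813^2 ≡ 1813^2 = 3286969 ≡ 2009 (mod 2095)
1813^4 ≡ 2009^2 = 4036081 ≡ 1111 (mod 2095)
1813^8 ≡ 1111^2 = 1234321 ≡ 366 (mod 2095)
1813^16 ≡ 366^2 = 133956 ≡ 1971 (mod 2095)
1813^32 ≡ 1971^2 = 3884841 ≡ 711 (mod 2095)
1813^64 ≡ 711^2 = 505521 ≡ 626 (mod 2095)
1813^128 ≡ 626^2 = 391876 ≡ 111 (mod 2095)
1813^256 ≡ 111^2 = 12321 ≡ 1846 (mod 2095)
1813^512 ≡ 1846^2 = 3407716 ≡ 1246 (mod 2095)
1813^1024 ≡ 1246^2 = 1552516 ≡ 121 (mod 2095)
1813^1836 = 1813^1024 * 1813^512 * 1813^256 * 1813^32 * 1813^8 * 1813^4 ≡ 121 * 1246 * 1846 * 711 * 366 * 1111 (mod 2095).
Accumulate the product:
121 * 1246 = 150766 ≡ 2021
2021 * 1846 = 3730766 ≡ 1666
1666 * 711 = 1184526 ≡ 851
851 * 366 = 311466 ≡ 1406
1406 * 1111 = 1562066 ≡ 1291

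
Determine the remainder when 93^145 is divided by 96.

145 in binary is 10010001, i.e. 145 = 128 + 16 + 1.
93^1 ≡ 93 (mod 96)
93^2 ≡ 93^2 = 8649 ≡ 9 (mod 96)
93^4 ≡ 9^2 = 81 (mod 96)
93^8 ≡ 81^2 = 6561 ≡ 33 (mod 96)
93^16 ≡ 33^2 = 1089 ≡ 33 (mod 96)
93^32 ≡ 33^2 = 1089 ≡ 33 (mod 96)
93^64 ≡ 33^2 = 1089 ≡ 33 (mod 96)
93^128 ≡ 33^2 = 1089 ≡ 33 (mod 96)
93^145 = 93^128 * 93^16 * 93^1 ≡ 33 * 33 * 93 (mod 96).
Accumulate the product:
33 * 33 = 1089 ≡ 33
33 * 93 = 3069 ≡ 93

93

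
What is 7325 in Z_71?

12

7325 = 103·71 + 12, so 7325 ≡ 12 (mod 71).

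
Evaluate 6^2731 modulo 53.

2731 in binary is 101010101011, i.e. 2731 = 2048 + 512 + 128 + 32 + 8 + 2 + 1.
6^1 ≡ 6 (mod 53)
6^2 ≡ 6^2 = 36 (mod 53)
6^4 ≡ 36^2 = 1296 ≡ 24 (mod 53)
6^8 ≡ 24^2 = 576 ≡ 46 (mod 53)
6^16 ≡ 46^2 = 2116 ≡ 49 (mod 53)
6^32 ≡ 49^2 = 2401 ≡ 16 (mod 53)
6^64 ≡ 16^2 = 256 ≡ 44 (mod 53)
6^128 ≡ 44^2 = 1936 ≡ 28 (mod 53)
6^256 ≡ 28^2 = 784 ≡ 42 (mod 53)
6^512 ≡ 42^2 = 1764 ≡ 15 (mod 53)
6^1024 ≡ 15^2 = 225 ≡ 13 (mod 53)
6^2048 ≡ 13^2 = 169 ≡ 10 (mod 53)
6^2731 = 6^2048 × 6^512 × 6^128 × 6^32 × 6^8 × 6^2 × 6^1 ≡ 10 × 15 × 28 × 16 × 46 × 36 × 6 (mod 53).
Accumulate the product:
10 × 15 = 150 ≡ 44
44 × 28 = 1232 ≡ 13
13 × 16 = 208 ≡ 49
49 × 46 = 2254 ≡ 28
28 × 36 = 1008 ≡ 1
1 × 6 = 6

6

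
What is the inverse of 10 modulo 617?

Apply the Euclidean algorithm and back-substitute:
617 = 61*10 + 7
10 = 1*7 + 3
7 = 2*3 + 1
3 = 3*1 + 0
gcd(10, 617) = 1, so the inverse exists.
Bézout: 1 = 3*617 − 185*10.
So 10⁻¹ ≡ −185 ≡ 432 (mod 617).

432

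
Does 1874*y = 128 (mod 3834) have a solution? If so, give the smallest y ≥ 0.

gcd(1874, 3834) = 2, and 2 | 128, so solutions exist.
Divide through by 2: 937*y ≡ 64 mod 1917.
937⁻¹ ≡ 847 (mod 1917).
y ≡ 847*64 ≡ 532 (mod 1917).
The smallest non-negative solution is y = 532.

532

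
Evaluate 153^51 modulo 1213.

1074

Using repeated squaring:
153^1 ≡ 153 (mod 1213)
153^2 ≡ 153^2 = 23409 ≡ 362 (mod 1213)
153^4 ≡ 362^2 = 131044 ≡ 40 (mod 1213)
153^8 ≡ 40^2 = 1600 ≡ 387 (mod 1213)
153^16 ≡ 387^2 = 149769 ≡ 570 (mod 1213)
153^32 ≡ 570^2 = 324900 ≡ 1029 (mod 1213)
153^51 = 153^32 * 153^16 * 153^2 * 153^1 ≡ 1029 * 570 * 362 * 153 (mod 1213).
Accumulate the product:
1029 * 570 = 586530 ≡ 651
651 * 362 = 235662 ≡ 340
340 * 153 = 52020 ≡ 1074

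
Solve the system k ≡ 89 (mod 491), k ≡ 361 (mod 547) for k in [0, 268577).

227913

491⁻¹ mod 547: 491*420 ≡ 1 (mod 547), so 491⁻¹ ≡ 420.
k = 89 + 491*((361 − 89)*420 mod 547) = 89 + 491*464 = 227913.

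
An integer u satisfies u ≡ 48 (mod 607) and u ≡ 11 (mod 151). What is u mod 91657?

23114

607⁻¹ mod 151: 607×101 ≡ 1 (mod 151), so 607⁻¹ ≡ 101.
u = 48 + 607×((11 − 48)×101 mod 151) = 48 + 607×38 = 23114.
Check: 23114 mod 607 = 48, 23114 mod 151 = 11. ✓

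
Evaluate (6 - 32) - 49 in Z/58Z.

41

6 - 32 = -26 ≡ 32 (mod 58)
32 - 49 = -17 ≡ 41 (mod 58)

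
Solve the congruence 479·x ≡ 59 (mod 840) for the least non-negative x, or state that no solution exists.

421

gcd(479, 840) = 1, so a unique solution mod 840 exists.
479⁻¹ ≡ 719 (mod 840).
x ≡ 719·59 ≡ 421 (mod 840).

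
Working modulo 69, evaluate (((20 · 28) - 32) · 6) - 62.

20 · 28 = 560 ≡ 8 (mod 69)
8 - 32 = -24 ≡ 45 (mod 69)
45 · 6 = 270 ≡ 63 (mod 69)
63 - 62 = 1

1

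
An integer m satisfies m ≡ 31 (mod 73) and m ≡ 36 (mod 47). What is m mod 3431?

177

73⁻¹ mod 47: 73·38 ≡ 1 (mod 47), so 73⁻¹ ≡ 38.
m = 31 + 73·((36 − 31)·38 mod 47) = 31 + 73·2 = 177.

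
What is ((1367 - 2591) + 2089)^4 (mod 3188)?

257

1367 - 2591 = -1224 ≡ 1964 (mod 3188)
1964 + 2089 = 4053 ≡ 865 (mod 3188)
(865)^4 ≡ 257 (mod 3188)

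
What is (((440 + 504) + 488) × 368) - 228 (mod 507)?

482

440 + 504 = 944 ≡ 437 (mod 507)
437 + 488 = 925 ≡ 418 (mod 507)
418 × 368 = 153824 ≡ 203 (mod 507)
203 - 228 = -25 ≡ 482 (mod 507)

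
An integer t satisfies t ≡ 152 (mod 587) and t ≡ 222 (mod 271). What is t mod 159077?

71766

587⁻¹ mod 271: 587×265 ≡ 1 (mod 271), so 587⁻¹ ≡ 265.
t = 152 + 587×((222 − 152)×265 mod 271) = 152 + 587×122 = 71766.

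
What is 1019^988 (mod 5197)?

3646

1019^1 ≡ 1019 (mod 5197)
1019^2 ≡ 1019^2 = 1038361 ≡ 4158 (mod 5197)
1019^4 ≡ 4158^2 = 17288964 ≡ 3742 (mod 5197)
1019^8 ≡ 3742^2 = 14002564 ≡ 1846 (mod 5197)
1019^16 ≡ 1846^2 = 3407716 ≡ 3681 (mod 5197)
1019^32 ≡ 3681^2 = 13549761 ≡ 1182 (mod 5197)
1019^64 ≡ 1182^2 = 1397124 ≡ 4328 (mod 5197)
1019^128 ≡ 4328^2 = 18731584 ≡ 1596 (mod 5197)
1019^256 ≡ 1596^2 = 2547216 ≡ 686 (mod 5197)
1019^512 ≡ 686^2 = 470596 ≡ 2866 (mod 5197)
1019^988 = 1019^512 * 1019^256 * 1019^128 * 1019^64 * 1019^16 * 1019^8 * 1019^4 ≡ 2866 * 686 * 1596 * 4328 * 3681 * 1846 * 3742 (mod 5197).
Accumulate the product:
2866 * 686 = 1966076 ≡ 1610
1610 * 1596 = 2569560 ≡ 2242
2242 * 4328 = 9703376 ≡ 577
577 * 3681 = 2123937 ≡ 3561
3561 * 1846 = 6573606 ≡ 4598
4598 * 3742 = 17205716 ≡ 3646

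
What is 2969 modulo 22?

2969 = 134·22 + 21, so 2969 ≡ 21 (mod 22).

21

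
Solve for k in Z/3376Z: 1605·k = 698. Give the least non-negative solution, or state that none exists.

gcd(1605, 3376) = 1, so a unique solution mod 3376 exists.
1605⁻¹ ≡ 61 (mod 3376).
k ≡ 61·698 ≡ 2066 (mod 3376).

2066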